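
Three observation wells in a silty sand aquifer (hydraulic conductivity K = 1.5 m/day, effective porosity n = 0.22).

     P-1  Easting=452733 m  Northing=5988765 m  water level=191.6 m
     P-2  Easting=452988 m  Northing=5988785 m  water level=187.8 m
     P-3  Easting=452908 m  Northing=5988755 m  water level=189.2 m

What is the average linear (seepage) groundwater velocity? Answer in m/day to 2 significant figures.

0.11 m/day

Taking P-1 as reference: P-2−P-1 = (255, 20, -3.8); P-3−P-1 = (175, -10, -2.4).
Solve a·Δx + b·Δy = Δh: det = 255·(-10) − 175·20 = -6050.
∂h/∂x = [(-3.8)·(-10) − (-2.4)·20] / -6050 = -0.01421
∂h/∂y = [255·(-2.4) − 175·(-3.8)] / -6050 = -0.008760
|∇h| = √(-0.01421² + -0.008760²) = 0.01669
Seepage velocity v = K·i/n = 1.5 × 0.01669 / 0.22 = 0.1138 m/day.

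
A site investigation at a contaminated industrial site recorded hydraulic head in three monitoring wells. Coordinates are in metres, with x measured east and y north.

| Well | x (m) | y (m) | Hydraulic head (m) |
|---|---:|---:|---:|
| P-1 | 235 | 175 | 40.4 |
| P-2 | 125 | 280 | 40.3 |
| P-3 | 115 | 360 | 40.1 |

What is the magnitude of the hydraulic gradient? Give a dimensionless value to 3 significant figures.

0.00319

Taking P-1 as reference: P-2−P-1 = (-110, 105, -0.1); P-3−P-1 = (-120, 185, -0.3).
Determinant of the coordinate differences = (-110)·185 − (-120)·105 = -7750.
∂h/∂x = [(-0.1)·185 − (-0.3)·105] / -7750 = -0.001677
∂h/∂y = [(-110)·(-0.3) − (-120)·(-0.1)] / -7750 = -0.002710
|∇h| = √(-0.001677² + -0.002710²) = 0.003187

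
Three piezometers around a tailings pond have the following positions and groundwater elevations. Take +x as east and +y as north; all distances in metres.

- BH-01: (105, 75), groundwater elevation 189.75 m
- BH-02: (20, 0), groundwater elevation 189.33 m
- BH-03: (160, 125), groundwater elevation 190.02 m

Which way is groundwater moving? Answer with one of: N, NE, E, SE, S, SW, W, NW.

Taking BH-01 as reference: BH-02−BH-01 = (-85, -75, -0.42); BH-03−BH-01 = (55, 50, +0.27).
Solve a·Δx + b·Δy = Δh: det = (-85)·50 − 55·(-75) = -125.
∂h/∂x = [(-0.42)·50 − (+0.27)·(-75)] / -125 = +0.006000
∂h/∂y = [(-85)·(+0.27) − 55·(-0.42)] / -125 = -0.001200
Flow = −∇h = (-0.006000 east, +0.001200 north), which points west.

W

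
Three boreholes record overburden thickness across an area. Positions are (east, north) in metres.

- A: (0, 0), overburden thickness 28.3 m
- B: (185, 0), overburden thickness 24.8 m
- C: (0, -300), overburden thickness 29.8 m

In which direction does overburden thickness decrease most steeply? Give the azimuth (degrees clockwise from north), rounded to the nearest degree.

∂d/∂x = (24.8 − 28.3) / (185 − 0) = -0.01892
∂d/∂y = (29.8 − 28.3) / (-300 − 0) = -0.005000
Steepest decrease is along −∇f: components (+0.01892 E, +0.005000 N).
Azimuth = atan2(+0.01892, +0.005000) = 75.2° ≈ 075°.

075°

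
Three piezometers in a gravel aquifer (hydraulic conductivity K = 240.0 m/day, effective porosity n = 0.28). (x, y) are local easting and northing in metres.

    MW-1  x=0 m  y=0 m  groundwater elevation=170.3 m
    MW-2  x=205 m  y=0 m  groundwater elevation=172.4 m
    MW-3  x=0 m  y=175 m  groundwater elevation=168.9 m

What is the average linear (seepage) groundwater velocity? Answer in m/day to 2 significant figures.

11 m/day

∂h/∂x = (172.4 − 170.3) / (205 − 0) = +0.01024
∂h/∂y = (168.9 − 170.3) / (175 − 0) = -0.008000
|∇h| = √(0.01024² + -0.008000²) = 0.01299
Seepage velocity v = K·i/n = 240.0 × 0.01299 / 0.28 = 11.13 m/day.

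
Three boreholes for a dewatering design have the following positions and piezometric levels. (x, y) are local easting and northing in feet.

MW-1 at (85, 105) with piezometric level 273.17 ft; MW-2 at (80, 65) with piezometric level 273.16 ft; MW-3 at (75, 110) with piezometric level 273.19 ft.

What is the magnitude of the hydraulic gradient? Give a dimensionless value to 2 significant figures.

0.0018

Differences from MW-1: to MW-2 (Δx, Δy, Δh) = (-5, -40, -0.01); to MW-3 = (-10, 5, +0.02).
Solve a·Δx + b·Δy = Δh: det = (-5)·5 − (-10)·(-40) = -425.
∂h/∂x = [(-0.01)·5 − (+0.02)·(-40)] / -425 = -0.001765
∂h/∂y = [(-5)·(+0.02) − (-10)·(-0.01)] / -425 = +0.0004706
|∇h| = √(-0.001765² + 0.0004706²) = 0.001827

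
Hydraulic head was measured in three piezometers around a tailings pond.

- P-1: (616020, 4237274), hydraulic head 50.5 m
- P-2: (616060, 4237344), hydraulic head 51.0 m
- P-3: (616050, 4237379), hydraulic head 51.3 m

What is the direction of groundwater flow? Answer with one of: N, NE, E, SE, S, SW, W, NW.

With h = a·x + b·y + c and P-1 as origin, the differences give:
  40·a + 70·b = +0.5
  30·a + 105·b = +0.8
Eliminate b (×105 and ×70, subtract): 2100·a = -3.50 → a = ∂h/∂x = -0.001667
Back-substitute: b = ∂h/∂y = +0.008095.
Flow = −∇h = (+0.001667 east, -0.008095 north), which points south.

S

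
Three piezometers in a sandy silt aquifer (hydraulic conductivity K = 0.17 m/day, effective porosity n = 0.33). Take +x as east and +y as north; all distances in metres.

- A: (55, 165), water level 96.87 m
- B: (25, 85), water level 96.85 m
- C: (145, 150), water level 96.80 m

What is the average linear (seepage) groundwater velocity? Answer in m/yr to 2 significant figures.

0.16 m/yr

Taking A as reference: B−A = (-30, -80, -0.02); C−A = (90, -15, -0.07).
Solve a·Δx + b·Δy = Δh: det = (-30)·(-15) − 90·(-80) = 7650.
∂h/∂x = [(-0.02)·(-15) − (-0.07)·(-80)] / 7650 = -0.0006928
∂h/∂y = [(-30)·(-0.07) − 90·(-0.02)] / 7650 = +0.0005098
|∇h| = √(-0.0006928² + 0.0005098²) = 0.0008602
Seepage velocity v = K·i/n = 0.17 × 0.0008602 / 0.33 = 0.0004431 m/day = 0.1618 m/yr.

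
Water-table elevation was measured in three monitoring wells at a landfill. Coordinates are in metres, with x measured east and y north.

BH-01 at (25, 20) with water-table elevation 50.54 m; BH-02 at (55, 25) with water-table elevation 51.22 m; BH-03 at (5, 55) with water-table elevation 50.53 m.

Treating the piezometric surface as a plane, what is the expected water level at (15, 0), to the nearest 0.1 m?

Taking BH-01 as reference: BH-02−BH-01 = (30, 5, +0.68); BH-03−BH-01 = (-20, 35, -0.01).
Solve a·Δx + b·Δy = Δh: det = 30·35 − (-20)·5 = 1150.
∂h/∂x = [(+0.68)·35 − (-0.01)·5] / 1150 = +0.02074
∂h/∂y = [30·(-0.01) − (-20)·(+0.68)] / 1150 = +0.01157
h(15, 0) = 50.54 + (+0.02074)·(-10) + (+0.01157)·(-20) = 50.54 -0.207 -0.231 = 50.101 m.

50.1 m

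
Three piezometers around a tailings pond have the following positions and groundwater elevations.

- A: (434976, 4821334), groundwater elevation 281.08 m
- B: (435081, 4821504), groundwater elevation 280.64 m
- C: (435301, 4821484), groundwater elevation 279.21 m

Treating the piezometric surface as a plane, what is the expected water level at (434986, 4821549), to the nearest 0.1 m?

281.3 m

Differences from A: to B (Δx, Δy, Δh) = (105, 170, -0.44); to C = (325, 150, -1.87).
Solve a·Δx + b·Δy = Δh: det = 105·150 − 325·170 = -39500.
∂h/∂x = [(-0.44)·150 − (-1.87)·170] / -39500 = -0.006377
∂h/∂y = [105·(-1.87) − 325·(-0.44)] / -39500 = +0.001351
h(434986, 4821549) = 281.08 + (-0.006377)·(10) + (+0.001351)·(215) = 281.08 -0.064 +0.290 = 281.307 m.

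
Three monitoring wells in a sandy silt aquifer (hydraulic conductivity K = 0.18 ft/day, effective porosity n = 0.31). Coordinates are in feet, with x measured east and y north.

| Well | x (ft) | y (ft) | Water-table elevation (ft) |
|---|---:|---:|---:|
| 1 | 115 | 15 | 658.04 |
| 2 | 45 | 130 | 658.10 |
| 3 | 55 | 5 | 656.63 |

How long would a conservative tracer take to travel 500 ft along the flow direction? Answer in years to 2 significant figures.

94 years

With h = a·x + b·y + c and 1 as origin, the differences give:
  (-70)·a + 115·b = +0.06
  (-60)·a + (-10)·b = -1.41
Eliminate b (×(-10) and ×115, subtract): 7600·a = 161.550 → a = ∂h/∂x = +0.02126
Back-substitute: b = ∂h/∂y = +0.01346.
|∇h| = √(0.02126² + 0.01346²) = 0.02516
Seepage velocity v = K·i/n = 0.18 × 0.02516 / 0.31 = 0.01461 ft/day.
t = 500 / 0.01461 = 3.422e+04 days = 93.7 years.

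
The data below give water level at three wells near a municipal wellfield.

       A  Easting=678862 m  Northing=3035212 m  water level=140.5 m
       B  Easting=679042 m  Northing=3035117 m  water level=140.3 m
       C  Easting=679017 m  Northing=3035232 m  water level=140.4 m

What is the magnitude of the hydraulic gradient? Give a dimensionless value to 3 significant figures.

0.00102

With h = a·x + b·y + c and A as origin, the differences give:
  180·a + (-95)·b = -0.2
  155·a + 20·b = -0.1
Eliminate b (×20 and ×(-95), subtract): 18325·a = -13.50 → a = ∂h/∂x = -0.0007367
Back-substitute: b = ∂h/∂y = +0.0007094.
|∇h| = √(-0.0007367² + 0.0007094²) = 0.001023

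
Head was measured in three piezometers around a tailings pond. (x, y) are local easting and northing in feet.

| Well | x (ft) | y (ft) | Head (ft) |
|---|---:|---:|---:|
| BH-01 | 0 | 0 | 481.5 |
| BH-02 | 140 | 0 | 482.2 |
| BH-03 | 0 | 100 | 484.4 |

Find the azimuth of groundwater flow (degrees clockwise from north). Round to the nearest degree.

190°

∂h/∂x = (482.2 − 481.5) / (140 − 0) = +0.005000
∂h/∂y = (484.4 − 481.5) / (100 − 0) = +0.02900
Flow direction (−∇h) has components (-0.005000 E, -0.02900 N).
Azimuth = atan2(E, N) = atan2(-0.005000, -0.02900) = 189.8° ≈ 190°.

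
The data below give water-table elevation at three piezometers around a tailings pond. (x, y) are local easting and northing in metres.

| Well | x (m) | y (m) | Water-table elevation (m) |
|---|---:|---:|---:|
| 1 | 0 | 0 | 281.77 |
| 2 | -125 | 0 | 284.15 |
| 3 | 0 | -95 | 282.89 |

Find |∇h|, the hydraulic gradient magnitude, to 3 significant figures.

∂h/∂x = (284.15 − 281.77) / (-125 − 0) = -0.01904
∂h/∂y = (282.89 − 281.77) / (-95 − 0) = -0.01179
|∇h| = √(-0.01904² + -0.01179²) = 0.02239

0.0224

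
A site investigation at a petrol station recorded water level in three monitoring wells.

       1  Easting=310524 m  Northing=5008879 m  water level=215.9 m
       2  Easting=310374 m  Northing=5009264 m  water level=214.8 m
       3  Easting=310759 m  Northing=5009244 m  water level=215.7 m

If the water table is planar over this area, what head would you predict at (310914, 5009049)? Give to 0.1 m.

Taking 1 as reference: 2−1 = (-150, 385, -1.1); 3−1 = (235, 365, -0.2).
Determinant of the coordinate differences = (-150)·365 − 235·385 = -145225.
∂h/∂x = [(-1.1)·365 − (-0.2)·385] / -145225 = +0.002234
∂h/∂y = [(-150)·(-0.2) − 235·(-1.1)] / -145225 = -0.001987
h(310914, 5009049) = 215.9 + (+0.002234)·(390) + (-0.001987)·(170) = 215.9 +0.871 -0.338 = 216.434 m.

216.4 m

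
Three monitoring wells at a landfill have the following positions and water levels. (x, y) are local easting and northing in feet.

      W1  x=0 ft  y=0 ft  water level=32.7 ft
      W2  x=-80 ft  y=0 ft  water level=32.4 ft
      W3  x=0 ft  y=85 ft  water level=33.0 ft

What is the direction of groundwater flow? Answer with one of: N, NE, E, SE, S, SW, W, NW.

∂h/∂x = (32.4 − 32.7) / (-80 − 0) = +0.003750
∂h/∂y = (33.0 − 32.7) / (85 − 0) = +0.003529
Flow = −∇h = (-0.003750 east, -0.003529 north), which points southwest.

SW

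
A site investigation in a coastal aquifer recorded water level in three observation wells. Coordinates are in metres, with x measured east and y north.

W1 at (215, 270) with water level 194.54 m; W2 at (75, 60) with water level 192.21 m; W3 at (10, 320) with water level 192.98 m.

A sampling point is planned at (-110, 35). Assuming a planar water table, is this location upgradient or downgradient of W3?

Differences from W1: to W2 (Δx, Δy, Δh) = (-140, -210, -2.33); to W3 = (-205, 50, -1.56).
Solve a·Δx + b·Δy = Δh: det = (-140)·50 − (-205)·(-210) = -50050.
∂h/∂x = [(-2.33)·50 − (-1.56)·(-210)] / -50050 = +0.008873
∂h/∂y = [(-140)·(-1.56) − (-205)·(-2.33)] / -50050 = +0.005180
Head at (-110, 35) = 194.54 + (+0.008873)·(-325) + (+0.005180)·(-235) = 190.44 m.
That is lower than the 192.98 m at W3, so the point is downgradient.

downgradient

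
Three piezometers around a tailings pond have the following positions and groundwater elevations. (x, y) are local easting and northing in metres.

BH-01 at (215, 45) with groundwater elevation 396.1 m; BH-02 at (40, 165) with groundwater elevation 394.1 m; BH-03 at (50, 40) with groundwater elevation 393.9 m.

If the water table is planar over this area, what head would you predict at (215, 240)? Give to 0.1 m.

396.6 m

Taking BH-01 as reference: BH-02−BH-01 = (-175, 120, -2.0); BH-03−BH-01 = (-165, -5, -2.2).
Solve a·Δx + b·Δy = Δh: det = (-175)·(-5) − (-165)·120 = 20675.
∂h/∂x = [(-2.0)·(-5) − (-2.2)·120] / 20675 = +0.01325
∂h/∂y = [(-175)·(-2.2) − (-165)·(-2.0)] / 20675 = +0.002660
h(215, 240) = 396.1 + (+0.01325)·(0) + (+0.002660)·(195) = 396.1 +0.000 +0.519 = 396.619 m.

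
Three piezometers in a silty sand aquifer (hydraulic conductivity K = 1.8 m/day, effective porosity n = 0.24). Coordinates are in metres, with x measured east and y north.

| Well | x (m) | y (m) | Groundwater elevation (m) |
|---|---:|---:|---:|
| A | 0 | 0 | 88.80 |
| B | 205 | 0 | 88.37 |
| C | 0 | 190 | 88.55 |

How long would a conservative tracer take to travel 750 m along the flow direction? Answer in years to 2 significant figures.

110 years

∂h/∂x = (88.37 − 88.80) / (205 − 0) = -0.002098
∂h/∂y = (88.55 − 88.80) / (190 − 0) = -0.001316
|∇h| = √(-0.002098² + -0.001316²) = 0.002477
Seepage velocity v = K·i/n = 1.8 × 0.002477 / 0.24 = 0.01858 m/day.
t = 750 / 0.01858 = 4.037e+04 days = 111 years.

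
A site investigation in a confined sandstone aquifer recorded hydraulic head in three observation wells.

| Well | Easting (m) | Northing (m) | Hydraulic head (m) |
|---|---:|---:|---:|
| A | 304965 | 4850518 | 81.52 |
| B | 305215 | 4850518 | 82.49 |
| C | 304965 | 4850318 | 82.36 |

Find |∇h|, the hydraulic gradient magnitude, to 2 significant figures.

∂h/∂x = (82.49 − 81.52) / (305215 − 304965) = +0.003880
∂h/∂y = (82.36 − 81.52) / (4850318 − 4850518) = -0.004200
|∇h| = √(0.003880² + -0.004200²) = 0.005718

0.0057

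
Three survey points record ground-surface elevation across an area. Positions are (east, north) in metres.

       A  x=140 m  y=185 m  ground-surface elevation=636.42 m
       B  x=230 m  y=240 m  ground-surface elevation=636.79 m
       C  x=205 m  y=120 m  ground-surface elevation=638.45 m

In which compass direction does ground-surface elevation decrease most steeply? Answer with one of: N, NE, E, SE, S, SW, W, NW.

NW

Three-point gradient (reference A): Δ to B = (90, 55, +0.37), Δ to C = (65, -65, +2.03).
∂z/∂x = +0.01440, ∂z/∂y = -0.01683 (det = -9425).
Steepest decrease is along −∇f = (-0.01440 E, +0.01683 N) → northwest.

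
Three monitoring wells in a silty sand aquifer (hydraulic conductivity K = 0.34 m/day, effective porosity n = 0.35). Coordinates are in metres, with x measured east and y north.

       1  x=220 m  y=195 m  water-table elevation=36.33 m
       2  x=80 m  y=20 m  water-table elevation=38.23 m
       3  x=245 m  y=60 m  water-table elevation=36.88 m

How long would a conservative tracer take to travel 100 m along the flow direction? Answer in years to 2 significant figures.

Taking 1 as reference: 2−1 = (-140, -175, +1.90); 3−1 = (25, -135, +0.55).
Solve a·Δx + b·Δy = Δh: det = (-140)·(-135) − 25·(-175) = 23275.
∂h/∂x = [(+1.90)·(-135) − (+0.55)·(-175)] / 23275 = -0.006885
∂h/∂y = [(-140)·(+0.55) − 25·(+1.90)] / 23275 = -0.005349
|∇h| = √(-0.006885² + -0.005349²) = 0.008719
Seepage velocity v = K·i/n = 0.34 × 0.008719 / 0.35 = 0.00847 m/day.
t = 100 / 0.00847 = 1.181e+04 days = 32.3 years.

32 years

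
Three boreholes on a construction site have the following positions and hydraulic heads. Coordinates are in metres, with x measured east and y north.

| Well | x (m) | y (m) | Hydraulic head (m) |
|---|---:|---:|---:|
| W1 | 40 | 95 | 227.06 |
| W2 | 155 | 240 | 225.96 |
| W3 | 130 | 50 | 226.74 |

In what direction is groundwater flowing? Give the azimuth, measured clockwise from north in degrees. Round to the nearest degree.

057°

Differences from W1: to W2 (Δx, Δy, Δh) = (115, 145, -1.10); to W3 = (90, -45, -0.32).
Determinant of the coordinate differences = 115·(-45) − 90·145 = -18225.
∂h/∂x = [(-1.10)·(-45) − (-0.32)·145] / -18225 = -0.005262
∂h/∂y = [115·(-0.32) − 90·(-1.10)] / -18225 = -0.003413
Flow direction (−∇h) has components (+0.005262 E, +0.003413 N).
Azimuth = atan2(E, N) = atan2(+0.005262, +0.003413) = 57.0° ≈ 057°.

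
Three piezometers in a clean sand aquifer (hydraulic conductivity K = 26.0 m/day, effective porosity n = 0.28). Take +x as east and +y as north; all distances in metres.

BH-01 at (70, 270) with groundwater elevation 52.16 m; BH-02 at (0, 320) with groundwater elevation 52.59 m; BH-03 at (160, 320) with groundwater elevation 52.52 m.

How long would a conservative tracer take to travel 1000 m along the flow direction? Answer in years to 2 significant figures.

Differences from BH-01: to BH-02 (Δx, Δy, Δh) = (-70, 50, +0.43); to BH-03 = (90, 50, +0.36).
Solve a·Δx + b·Δy = Δh: det = (-70)·50 − 90·50 = -8000.
∂h/∂x = [(+0.43)·50 − (+0.36)·50] / -8000 = -0.0004375
∂h/∂y = [(-70)·(+0.36) − 90·(+0.43)] / -8000 = +0.007988
|∇h| = √(-0.0004375² + 0.007988²) = 0.008
Seepage velocity v = K·i/n = 26.0 × 0.008 / 0.28 = 0.7429 m/day.
t = 1000 / 0.7429 = 1346 days = 3.69 years.

3.7 years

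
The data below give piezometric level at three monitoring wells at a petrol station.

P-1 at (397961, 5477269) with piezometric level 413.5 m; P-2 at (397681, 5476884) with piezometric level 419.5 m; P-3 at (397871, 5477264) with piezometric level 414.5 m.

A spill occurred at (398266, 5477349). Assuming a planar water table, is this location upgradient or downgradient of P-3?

downgradient

With h = a·x + b·y + c and P-1 as origin, the differences give:
  (-280)·a + (-385)·b = +6.0
  (-90)·a + (-5)·b = +1.0
Eliminate b (×(-5) and ×(-385), subtract): -33250·a = 355.00 → a = ∂h/∂x = -0.01068
Back-substitute: b = ∂h/∂y = -0.007820.
Head at (398266, 5477349) = 413.5 + (-0.01068)·(305) + (-0.007820)·(80) = 409.62 m.
That is lower than the 414.5 m at P-3, so the point is downgradient.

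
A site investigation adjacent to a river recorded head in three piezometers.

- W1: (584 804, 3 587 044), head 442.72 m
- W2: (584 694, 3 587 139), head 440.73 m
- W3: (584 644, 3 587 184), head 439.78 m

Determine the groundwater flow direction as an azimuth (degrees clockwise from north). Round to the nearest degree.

008°

Differences from W1: to W2 (Δx, Δy, Δh) = (-110, 95, -1.99); to W3 = (-160, 140, -2.94).
Determinant of the coordinate differences = (-110)·140 − (-160)·95 = -200.
∂h/∂x = [(-1.99)·140 − (-2.94)·95] / -200 = -0.003500
∂h/∂y = [(-110)·(-2.94) − (-160)·(-1.99)] / -200 = -0.02500
Flow direction (−∇h) has components (+0.003500 E, +0.02500 N).
Azimuth = atan2(E, N) = atan2(+0.003500, +0.02500) = 8.0° ≈ 008°.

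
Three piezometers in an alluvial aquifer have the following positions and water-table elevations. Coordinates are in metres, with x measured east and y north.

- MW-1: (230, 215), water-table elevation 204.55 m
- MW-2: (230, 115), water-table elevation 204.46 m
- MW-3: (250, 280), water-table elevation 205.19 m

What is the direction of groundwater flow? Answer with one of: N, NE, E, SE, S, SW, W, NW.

W

Differences from MW-1: to MW-2 (Δx, Δy, Δh) = (0, -100, -0.09); to MW-3 = (20, 65, +0.64).
Solve a·Δx + b·Δy = Δh: det = 0·65 − 20·(-100) = 2000.
∂h/∂x = [(-0.09)·65 − (+0.64)·(-100)] / 2000 = +0.02907
∂h/∂y = [0·(+0.64) − 20·(-0.09)] / 2000 = +0.0009000
Flow = −∇h = (-0.02907 east, -0.0009000 north), which points west.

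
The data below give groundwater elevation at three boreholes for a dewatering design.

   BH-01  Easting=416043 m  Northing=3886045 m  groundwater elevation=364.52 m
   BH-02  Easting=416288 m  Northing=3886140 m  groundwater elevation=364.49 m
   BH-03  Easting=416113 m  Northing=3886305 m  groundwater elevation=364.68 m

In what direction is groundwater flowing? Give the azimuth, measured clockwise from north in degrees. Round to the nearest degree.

151°

With h = a·x + b·y + c and BH-01 as origin, the differences give:
  245·a + 95·b = -0.03
  70·a + 260·b = +0.16
Eliminate b (×260 and ×95, subtract): 57050·a = -23.000 → a = ∂h/∂x = -0.0004032
Back-substitute: b = ∂h/∂y = +0.0007239.
Flow direction (−∇h) has components (+0.0004032 E, -0.0007239 N).
Azimuth = atan2(E, N) = atan2(+0.0004032, -0.0007239) = 150.9° ≈ 151°.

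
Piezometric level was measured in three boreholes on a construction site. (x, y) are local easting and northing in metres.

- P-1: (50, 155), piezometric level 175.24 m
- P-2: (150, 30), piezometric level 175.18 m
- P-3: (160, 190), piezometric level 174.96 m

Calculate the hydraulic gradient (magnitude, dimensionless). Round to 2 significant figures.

Differences from P-1: to P-2 (Δx, Δy, Δh) = (100, -125, -0.06); to P-3 = (110, 35, -0.28).
Determinant of the coordinate differences = 100·35 − 110·(-125) = 17250.
∂h/∂x = [(-0.06)·35 − (-0.28)·(-125)] / 17250 = -0.002151
∂h/∂y = [100·(-0.28) − 110·(-0.06)] / 17250 = -0.001241
|∇h| = √(-0.002151² + -0.001241²) = 0.002483

0.0025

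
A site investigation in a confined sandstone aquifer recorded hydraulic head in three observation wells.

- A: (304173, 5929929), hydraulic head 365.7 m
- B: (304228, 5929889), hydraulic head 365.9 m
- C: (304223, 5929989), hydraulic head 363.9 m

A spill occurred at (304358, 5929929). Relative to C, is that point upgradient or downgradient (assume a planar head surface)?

downgradient

With h = a·x + b·y + c and A as origin, the differences give:
  55·a + (-40)·b = +0.2
  50·a + 60·b = -1.8
Eliminate b (×60 and ×(-40), subtract): 5300·a = -60.00 → a = ∂h/∂x = -0.01132
Back-substitute: b = ∂h/∂y = -0.02057.
Head at (304358, 5929929) = 365.7 + (-0.01132)·(185) + (-0.02057)·(0) = 363.61 m.
That is lower than the 363.9 m at C, so the point is downgradient.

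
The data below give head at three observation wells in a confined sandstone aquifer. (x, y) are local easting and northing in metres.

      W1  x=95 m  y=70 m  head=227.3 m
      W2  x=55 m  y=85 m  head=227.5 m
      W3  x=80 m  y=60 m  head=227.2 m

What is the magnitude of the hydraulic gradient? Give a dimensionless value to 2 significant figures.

With h = a·x + b·y + c and W1 as origin, the differences give:
  (-40)·a + 15·b = +0.2
  (-15)·a + (-10)·b = -0.1
Eliminate b (×(-10) and ×15, subtract): 625·a = -0.50 → a = ∂h/∂x = -0.0008000
Back-substitute: b = ∂h/∂y = +0.01120.
|∇h| = √(-0.0008000² + 0.01120²) = 0.01123

0.011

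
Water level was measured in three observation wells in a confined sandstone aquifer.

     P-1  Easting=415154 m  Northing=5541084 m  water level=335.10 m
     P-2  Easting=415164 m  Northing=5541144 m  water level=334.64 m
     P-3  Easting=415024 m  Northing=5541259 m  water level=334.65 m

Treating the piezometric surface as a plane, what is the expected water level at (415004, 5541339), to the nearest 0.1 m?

Differences from P-1: to P-2 (Δx, Δy, Δh) = (10, 60, -0.46); to P-3 = (-130, 175, -0.45).
Solve a·Δx + b·Δy = Δh: det = 10·175 − (-130)·60 = 9550.
∂h/∂x = [(-0.46)·175 − (-0.45)·60] / 9550 = -0.005602
∂h/∂y = [10·(-0.45) − (-130)·(-0.46)] / 9550 = -0.006733
h(415004, 5541339) = 335.10 + (-0.005602)·(-150) + (-0.006733)·(255) = 335.10 +0.840 -1.717 = 334.223 m.

334.2 m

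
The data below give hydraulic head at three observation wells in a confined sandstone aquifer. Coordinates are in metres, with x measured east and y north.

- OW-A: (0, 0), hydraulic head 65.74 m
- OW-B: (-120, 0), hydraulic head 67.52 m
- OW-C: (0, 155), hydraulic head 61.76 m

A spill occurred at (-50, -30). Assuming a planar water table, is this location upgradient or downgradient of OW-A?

upgradient

∂h/∂x = (67.52 − 65.74) / (-120 − 0) = -0.01483
∂h/∂y = (61.76 − 65.74) / (155 − 0) = -0.02568
Head at (-50, -30) = 65.74 + (-0.01483)·(-50) + (-0.02568)·(-30) = 67.25 m.
That is higher than the 65.74 m at OW-A, so the point is upgradient.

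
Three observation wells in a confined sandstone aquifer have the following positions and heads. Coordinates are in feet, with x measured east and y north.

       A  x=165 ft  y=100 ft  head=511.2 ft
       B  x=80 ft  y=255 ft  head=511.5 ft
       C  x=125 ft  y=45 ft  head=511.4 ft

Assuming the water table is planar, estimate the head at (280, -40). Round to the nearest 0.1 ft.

Differences from A: to B (Δx, Δy, Δh) = (-85, 155, +0.3); to C = (-40, -55, +0.2).
Solve a·Δx + b·Δy = Δh: det = (-85)·(-55) − (-40)·155 = 10875.
∂h/∂x = [(+0.3)·(-55) − (+0.2)·155] / 10875 = -0.004368
∂h/∂y = [(-85)·(+0.2) − (-40)·(+0.3)] / 10875 = -0.0004598
h(280, -40) = 511.2 + (-0.004368)·(115) + (-0.0004598)·(-140) = 511.2 -0.502 +0.064 = 510.762 ft.

510.8 ft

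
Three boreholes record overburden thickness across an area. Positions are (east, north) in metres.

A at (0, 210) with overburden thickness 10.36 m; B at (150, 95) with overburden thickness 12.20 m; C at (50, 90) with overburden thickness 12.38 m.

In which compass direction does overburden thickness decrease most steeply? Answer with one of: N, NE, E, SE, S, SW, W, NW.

Differences from A: to B (Δx, Δy, Δh) = (150, -115, +1.84); to C = (50, -120, +2.02).
Determinant of the coordinate differences = 150·(-120) − 50·(-115) = -12250.
∂d/∂x = [(+1.84)·(-120) − (+2.02)·(-115)] / -12250 = -0.0009388
∂d/∂y = [150·(+2.02) − 50·(+1.84)] / -12250 = -0.01722
Steepest decrease is along −∇f = (+0.0009388 E, +0.01722 N) → north.

N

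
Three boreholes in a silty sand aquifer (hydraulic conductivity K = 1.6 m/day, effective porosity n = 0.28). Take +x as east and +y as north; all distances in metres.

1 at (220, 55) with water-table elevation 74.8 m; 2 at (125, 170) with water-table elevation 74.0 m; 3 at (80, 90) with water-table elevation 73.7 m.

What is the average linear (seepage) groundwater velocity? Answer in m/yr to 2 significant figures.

With h = a·x + b·y + c and 1 as origin, the differences give:
  (-95)·a + 115·b = -0.8
  (-140)·a + 35·b = -1.1
Eliminate b (×35 and ×115, subtract): 12775·a = 98.50 → a = ∂h/∂x = +0.007710
Back-substitute: b = ∂h/∂y = -0.0005871.
|∇h| = √(0.007710² + -0.0005871²) = 0.007732
Seepage velocity v = K·i/n = 1.6 × 0.007732 / 0.28 = 0.04418 m/day = 16.14 m/yr.

16 m/yr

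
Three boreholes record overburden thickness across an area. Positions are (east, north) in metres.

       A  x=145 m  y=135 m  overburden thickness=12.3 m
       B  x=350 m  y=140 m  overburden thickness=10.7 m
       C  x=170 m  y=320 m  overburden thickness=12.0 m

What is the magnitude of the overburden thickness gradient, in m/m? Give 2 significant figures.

0.0078 m/m

With d = a·x + b·y + c and A as origin, the differences give:
  205·a + 5·b = -1.6
  25·a + 185·b = -0.3
Eliminate b (×185 and ×5, subtract): 37800·a = -294.50 → a = ∂d/∂x = -0.007791
Back-substitute: b = ∂d/∂y = -0.0005688.
|∇f| = √(-0.007791² + -0.0005688²) = 0.007812 m/m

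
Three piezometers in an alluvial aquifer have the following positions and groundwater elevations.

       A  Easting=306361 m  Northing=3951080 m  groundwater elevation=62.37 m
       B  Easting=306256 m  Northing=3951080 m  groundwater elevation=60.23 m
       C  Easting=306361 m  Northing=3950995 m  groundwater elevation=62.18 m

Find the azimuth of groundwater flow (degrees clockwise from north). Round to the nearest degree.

264°

∂h/∂x = (60.23 − 62.37) / (306256 − 306361) = +0.02038
∂h/∂y = (62.18 − 62.37) / (3950995 − 3951080) = +0.002235
Flow direction (−∇h) has components (-0.02038 E, -0.002235 N).
Azimuth = atan2(E, N) = atan2(-0.02038, -0.002235) = 263.7° ≈ 264°.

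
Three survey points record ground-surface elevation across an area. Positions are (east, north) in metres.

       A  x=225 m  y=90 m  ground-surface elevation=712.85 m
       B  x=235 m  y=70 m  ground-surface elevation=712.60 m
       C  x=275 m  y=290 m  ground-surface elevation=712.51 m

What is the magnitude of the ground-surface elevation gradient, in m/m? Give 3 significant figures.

0.0192 m/m

Three-point gradient (reference A): Δ to B = (10, -20, -0.25), Δ to C = (50, 200, -0.34).
∂z/∂x = -0.01893, ∂z/∂y = +0.003033 (det = 3000).
|∇f| = √(-0.01893² + 0.003033²) = 0.01917 m/m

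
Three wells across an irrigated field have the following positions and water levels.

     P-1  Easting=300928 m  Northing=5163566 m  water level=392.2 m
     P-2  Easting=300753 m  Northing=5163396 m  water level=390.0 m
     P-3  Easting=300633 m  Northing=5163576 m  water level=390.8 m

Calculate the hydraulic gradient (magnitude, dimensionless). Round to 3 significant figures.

Three-point gradient (reference P-1): Δ to P-2 = (-175, -170, -2.2), Δ to P-3 = (-295, 10, -1.4).
∂h/∂x = +0.005010, ∂h/∂y = +0.007784 (det = -51900).
|∇h| = √(0.005010² + 0.007784²) = 0.009257

0.00926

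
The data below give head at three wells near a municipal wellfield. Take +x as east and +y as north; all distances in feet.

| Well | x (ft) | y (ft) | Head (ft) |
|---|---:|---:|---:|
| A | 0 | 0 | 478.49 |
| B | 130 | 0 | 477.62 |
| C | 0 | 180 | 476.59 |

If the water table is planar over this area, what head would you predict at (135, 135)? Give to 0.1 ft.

∂h/∂x = (477.62 − 478.49) / (130 − 0) = -0.006692
∂h/∂y = (476.59 − 478.49) / (180 − 0) = -0.01056
h(135, 135) = 478.49 + (-0.006692)·(135) + (-0.01056)·(135) = 478.49 -0.903 -1.425 = 476.162 ft.

476.2 ft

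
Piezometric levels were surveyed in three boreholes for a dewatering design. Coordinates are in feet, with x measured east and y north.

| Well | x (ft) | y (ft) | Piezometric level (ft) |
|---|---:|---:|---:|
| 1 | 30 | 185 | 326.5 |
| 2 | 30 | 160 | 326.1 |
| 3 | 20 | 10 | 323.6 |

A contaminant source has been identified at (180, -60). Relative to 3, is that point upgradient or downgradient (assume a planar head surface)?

upgradient

Three-point gradient (reference 1): Δ to 2 = (0, -25, -0.4), Δ to 3 = (-10, -175, -2.9).
∂h/∂x = +0.01000, ∂h/∂y = +0.01600 (det = -250).
Head at (180, -60) = 326.5 + (+0.01000)·(150) + (+0.01600)·(-245) = 324.08 ft.
That is higher than the 323.6 ft at 3, so the point is upgradient.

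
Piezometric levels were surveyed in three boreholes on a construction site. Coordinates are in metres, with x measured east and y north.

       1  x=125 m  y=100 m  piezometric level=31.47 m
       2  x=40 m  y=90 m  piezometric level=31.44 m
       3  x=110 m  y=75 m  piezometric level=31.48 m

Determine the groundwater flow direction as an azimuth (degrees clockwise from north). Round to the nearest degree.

327°

Taking 1 as reference: 2−1 = (-85, -10, -0.03); 3−1 = (-15, -25, +0.01).
Solve a·Δx + b·Δy = Δh: det = (-85)·(-25) − (-15)·(-10) = 1975.
∂h/∂x = [(-0.03)·(-25) − (+0.01)·(-10)] / 1975 = +0.0004304
∂h/∂y = [(-85)·(+0.01) − (-15)·(-0.03)] / 1975 = -0.0006582
Flow direction (−∇h) has components (-0.0004304 E, +0.0006582 N).
Azimuth = atan2(E, N) = atan2(-0.0004304, +0.0006582) = 326.8° ≈ 327°.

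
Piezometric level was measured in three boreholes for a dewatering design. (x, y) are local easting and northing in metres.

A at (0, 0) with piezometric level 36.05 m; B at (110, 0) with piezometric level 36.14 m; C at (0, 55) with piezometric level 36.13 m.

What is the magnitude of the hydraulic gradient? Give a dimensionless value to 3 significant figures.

0.00167

∂h/∂x = (36.14 − 36.05) / (110 − 0) = +0.0008182
∂h/∂y = (36.13 − 36.05) / (55 − 0) = +0.001455
|∇h| = √(0.0008182² + 0.001455²) = 0.001669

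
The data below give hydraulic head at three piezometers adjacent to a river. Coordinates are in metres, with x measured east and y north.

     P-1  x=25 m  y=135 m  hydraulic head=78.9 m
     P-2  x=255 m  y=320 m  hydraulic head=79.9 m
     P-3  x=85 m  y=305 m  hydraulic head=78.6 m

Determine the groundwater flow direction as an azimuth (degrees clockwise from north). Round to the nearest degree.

Taking P-1 as reference: P-2−P-1 = (230, 185, +1.0); P-3−P-1 = (60, 170, -0.3).
Determinant of the coordinate differences = 230·170 − 60·185 = 28000.
∂h/∂x = [(+1.0)·170 − (-0.3)·185] / 28000 = +0.008054
∂h/∂y = [230·(-0.3) − 60·(+1.0)] / 28000 = -0.004607
Flow direction (−∇h) has components (-0.008054 E, +0.004607 N).
Azimuth = atan2(E, N) = atan2(-0.008054, +0.004607) = 299.8° ≈ 300°.

300°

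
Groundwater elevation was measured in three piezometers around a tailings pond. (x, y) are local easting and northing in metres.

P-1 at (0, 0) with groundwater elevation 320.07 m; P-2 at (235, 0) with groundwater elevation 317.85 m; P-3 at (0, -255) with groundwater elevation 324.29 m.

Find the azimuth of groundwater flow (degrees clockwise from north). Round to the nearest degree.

030°

∂h/∂x = (317.85 − 320.07) / (235 − 0) = -0.009447
∂h/∂y = (324.29 − 320.07) / (-255 − 0) = -0.01655
Flow direction (−∇h) has components (+0.009447 E, +0.01655 N).
Azimuth = atan2(E, N) = atan2(+0.009447, +0.01655) = 29.7° ≈ 030°.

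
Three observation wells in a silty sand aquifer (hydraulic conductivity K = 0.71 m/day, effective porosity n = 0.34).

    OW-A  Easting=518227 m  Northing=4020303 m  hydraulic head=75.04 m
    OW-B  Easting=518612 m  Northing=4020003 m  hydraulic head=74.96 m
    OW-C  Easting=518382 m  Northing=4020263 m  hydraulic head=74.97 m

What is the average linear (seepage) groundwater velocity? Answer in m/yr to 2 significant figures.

Three-point gradient (reference OW-A): Δ to OW-B = (385, -300, -0.08), Δ to OW-C = (155, -40, -0.07).
∂h/∂x = -0.0005723, ∂h/∂y = -0.0004678 (det = 31100).
|∇h| = √(-0.0005723² + -0.0004678²) = 0.0007392
Seepage velocity v = K·i/n = 0.71 × 0.0007392 / 0.34 = 0.001544 m/day = 0.5639 m/yr.

0.56 m/yr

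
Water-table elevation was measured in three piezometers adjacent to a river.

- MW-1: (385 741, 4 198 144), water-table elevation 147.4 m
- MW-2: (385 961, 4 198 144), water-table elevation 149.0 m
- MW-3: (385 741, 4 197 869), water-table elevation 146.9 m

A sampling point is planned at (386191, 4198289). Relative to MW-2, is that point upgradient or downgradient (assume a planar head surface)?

upgradient

∂h/∂x = (149.0 − 147.4) / (385961 − 385741) = +0.007273
∂h/∂y = (146.9 − 147.4) / (4197869 − 4198144) = +0.001818
Head at (386191, 4198289) = 147.4 + (+0.007273)·(450) + (+0.001818)·(145) = 150.94 m.
That is higher than the 149.0 m at MW-2, so the point is upgradient.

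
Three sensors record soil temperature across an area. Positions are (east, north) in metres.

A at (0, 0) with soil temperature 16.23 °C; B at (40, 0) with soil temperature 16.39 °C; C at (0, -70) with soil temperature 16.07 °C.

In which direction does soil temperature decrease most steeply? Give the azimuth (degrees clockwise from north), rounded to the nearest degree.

240°

∂T/∂x = (16.39 − 16.23) / (40 − 0) = +0.004000
∂T/∂y = (16.07 − 16.23) / (-70 − 0) = +0.002286
Steepest decrease is along −∇f: components (-0.004000 E, -0.002286 N).
Azimuth = atan2(-0.004000, -0.002286) = 240.3° ≈ 240°.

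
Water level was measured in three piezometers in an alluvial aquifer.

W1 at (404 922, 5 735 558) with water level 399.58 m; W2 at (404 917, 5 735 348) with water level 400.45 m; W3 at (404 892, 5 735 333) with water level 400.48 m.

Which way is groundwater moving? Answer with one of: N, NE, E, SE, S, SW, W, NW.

N

Taking W1 as reference: W2−W1 = (-5, -210, +0.87); W3−W1 = (-30, -225, +0.90).
Solve a·Δx + b·Δy = Δh: det = (-5)·(-225) − (-30)·(-210) = -5175.
∂h/∂x = [(+0.87)·(-225) − (+0.90)·(-210)] / -5175 = +0.001304
∂h/∂y = [(-5)·(+0.90) − (-30)·(+0.87)] / -5175 = -0.004174
Flow = −∇h = (-0.001304 east, +0.004174 north), which points north.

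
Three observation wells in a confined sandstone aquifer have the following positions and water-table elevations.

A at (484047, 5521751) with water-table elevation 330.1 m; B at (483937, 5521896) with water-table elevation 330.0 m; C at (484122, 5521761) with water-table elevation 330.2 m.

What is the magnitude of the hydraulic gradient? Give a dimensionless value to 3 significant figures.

Taking A as reference: B−A = (-110, 145, -0.1); C−A = (75, 10, +0.1).
Determinant of the coordinate differences = (-110)·10 − 75·145 = -11975.
∂h/∂x = [(-0.1)·10 − (+0.1)·145] / -11975 = +0.001294
∂h/∂y = [(-110)·(+0.1) − 75·(-0.1)] / -11975 = +0.0002923
|∇h| = √(0.001294² + 0.0002923²) = 0.001327

0.00133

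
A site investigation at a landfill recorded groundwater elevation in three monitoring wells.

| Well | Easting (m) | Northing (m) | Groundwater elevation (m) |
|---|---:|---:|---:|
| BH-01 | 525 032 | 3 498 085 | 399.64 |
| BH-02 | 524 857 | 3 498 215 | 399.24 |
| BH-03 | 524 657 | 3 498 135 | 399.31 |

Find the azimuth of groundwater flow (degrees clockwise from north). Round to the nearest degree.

346°

Differences from BH-01: to BH-02 (Δx, Δy, Δh) = (-175, 130, -0.40); to BH-03 = (-375, 50, -0.33).
Determinant of the coordinate differences = (-175)·50 − (-375)·130 = 40000.
∂h/∂x = [(-0.40)·50 − (-0.33)·130] / 40000 = +0.0005725
∂h/∂y = [(-175)·(-0.33) − (-375)·(-0.40)] / 40000 = -0.002306
Flow direction (−∇h) has components (-0.0005725 E, +0.002306 N).
Azimuth = atan2(E, N) = atan2(-0.0005725, +0.002306) = 346.1° ≈ 346°.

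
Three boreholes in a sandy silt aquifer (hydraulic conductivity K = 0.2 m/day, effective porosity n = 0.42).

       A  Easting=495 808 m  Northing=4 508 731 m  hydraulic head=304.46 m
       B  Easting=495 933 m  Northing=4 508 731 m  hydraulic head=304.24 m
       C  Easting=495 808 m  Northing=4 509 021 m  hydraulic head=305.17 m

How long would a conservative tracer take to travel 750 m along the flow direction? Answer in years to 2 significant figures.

1400 years

∂h/∂x = (304.24 − 304.46) / (495933 − 495808) = -0.001760
∂h/∂y = (305.17 − 304.46) / (4509021 − 4508731) = +0.002448
|∇h| = √(-0.001760² + 0.002448²) = 0.003015
Seepage velocity v = K·i/n = 0.2 × 0.003015 / 0.42 = 0.001436 m/day.
t = 750 / 0.001436 = 5.223e+05 days = 1.43e+03 years.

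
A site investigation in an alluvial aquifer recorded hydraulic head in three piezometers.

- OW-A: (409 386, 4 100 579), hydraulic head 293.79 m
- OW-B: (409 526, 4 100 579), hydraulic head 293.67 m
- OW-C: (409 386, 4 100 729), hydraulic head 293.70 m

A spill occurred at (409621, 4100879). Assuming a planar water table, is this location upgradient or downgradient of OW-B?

downgradient

∂h/∂x = (293.67 − 293.79) / (409526 − 409386) = -0.0008571
∂h/∂y = (293.70 − 293.79) / (4100729 − 4100579) = -0.0006000
Head at (409621, 4100879) = 293.79 + (-0.0008571)·(235) + (-0.0006000)·(300) = 293.41 m.
That is lower than the 293.67 m at OW-B, so the point is downgradient.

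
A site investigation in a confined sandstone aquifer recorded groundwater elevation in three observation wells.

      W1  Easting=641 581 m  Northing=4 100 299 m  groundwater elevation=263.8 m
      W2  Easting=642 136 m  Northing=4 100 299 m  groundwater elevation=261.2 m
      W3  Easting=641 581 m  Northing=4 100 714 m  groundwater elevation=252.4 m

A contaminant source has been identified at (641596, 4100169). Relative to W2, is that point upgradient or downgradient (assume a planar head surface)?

∂h/∂x = (261.2 − 263.8) / (642136 − 641581) = -0.004685
∂h/∂y = (252.4 − 263.8) / (4100714 − 4100299) = -0.02747
Head at (641596, 4100169) = 263.8 + (-0.004685)·(15) + (-0.02747)·(-130) = 267.30 m.
That is higher than the 261.2 m at W2, so the point is upgradient.

upgradient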